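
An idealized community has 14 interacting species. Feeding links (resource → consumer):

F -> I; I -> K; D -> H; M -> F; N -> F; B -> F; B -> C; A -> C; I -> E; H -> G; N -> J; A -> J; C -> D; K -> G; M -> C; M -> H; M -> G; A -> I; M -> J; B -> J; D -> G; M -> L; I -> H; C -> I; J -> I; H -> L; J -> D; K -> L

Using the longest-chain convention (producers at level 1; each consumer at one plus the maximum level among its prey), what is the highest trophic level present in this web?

5

Producers (level 1): A, M, B, N.
M → F → I → H → L gives L level 5.
No species has a prey at level 5, so no species reaches level 6.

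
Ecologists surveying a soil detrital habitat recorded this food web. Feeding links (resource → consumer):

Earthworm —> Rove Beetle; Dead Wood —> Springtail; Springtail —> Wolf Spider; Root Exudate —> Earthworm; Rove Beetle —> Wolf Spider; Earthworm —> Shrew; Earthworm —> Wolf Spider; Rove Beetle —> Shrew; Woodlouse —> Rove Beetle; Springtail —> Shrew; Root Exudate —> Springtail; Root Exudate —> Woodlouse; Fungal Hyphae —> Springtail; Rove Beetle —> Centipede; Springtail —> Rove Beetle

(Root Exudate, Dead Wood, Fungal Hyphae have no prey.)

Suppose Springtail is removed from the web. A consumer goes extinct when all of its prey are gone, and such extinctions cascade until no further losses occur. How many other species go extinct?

Remove Springtail.
Every predator of it retains at least one other prey: Rove Beetle still has Earthworm, Woodlouse; Wolf Spider still has Earthworm, Rove Beetle; Shrew still has Earthworm, Rove Beetle.
No consumer loses all prey, so no secondary extinctions occur.

0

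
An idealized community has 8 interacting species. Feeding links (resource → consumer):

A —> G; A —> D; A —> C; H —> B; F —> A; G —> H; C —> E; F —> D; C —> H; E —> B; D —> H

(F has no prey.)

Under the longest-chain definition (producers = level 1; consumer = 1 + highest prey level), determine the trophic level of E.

Trophic level 4

F is a producer → level 1.
A eats F → level 2.
C eats A → level 3.
E eats C → level 4.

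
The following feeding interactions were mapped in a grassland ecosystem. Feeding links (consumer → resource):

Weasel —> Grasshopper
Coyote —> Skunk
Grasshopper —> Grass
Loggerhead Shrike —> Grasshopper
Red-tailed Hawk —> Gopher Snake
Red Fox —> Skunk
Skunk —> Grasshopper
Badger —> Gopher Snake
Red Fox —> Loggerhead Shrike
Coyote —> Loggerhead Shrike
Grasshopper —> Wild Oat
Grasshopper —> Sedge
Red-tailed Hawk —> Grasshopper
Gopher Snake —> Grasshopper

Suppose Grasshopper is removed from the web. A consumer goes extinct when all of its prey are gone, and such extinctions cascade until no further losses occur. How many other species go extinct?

Remove Grasshopper.
Round 1: Weasel (all prey gone), Loggerhead Shrike (all prey gone), Skunk (all prey gone), Gopher Snake (all prey gone) → extinct.
Round 2: Badger (all prey gone), Coyote (all prey gone), Red Fox (all prey gone), Red-tailed Hawk (all prey gone) → extinct.
No further losses. Total secondary extinctions: 8.

8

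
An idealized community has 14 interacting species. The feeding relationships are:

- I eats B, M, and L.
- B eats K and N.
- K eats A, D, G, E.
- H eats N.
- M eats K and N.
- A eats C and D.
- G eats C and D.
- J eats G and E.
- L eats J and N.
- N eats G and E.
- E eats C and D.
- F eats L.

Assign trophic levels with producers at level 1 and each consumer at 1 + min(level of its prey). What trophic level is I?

Trophic level 4

D is a producer → level 1.
K eats D → level 2.
M eats K → level 3.
I eats M → level 4.
No prey of I is below level 3, so 4 is the minimum.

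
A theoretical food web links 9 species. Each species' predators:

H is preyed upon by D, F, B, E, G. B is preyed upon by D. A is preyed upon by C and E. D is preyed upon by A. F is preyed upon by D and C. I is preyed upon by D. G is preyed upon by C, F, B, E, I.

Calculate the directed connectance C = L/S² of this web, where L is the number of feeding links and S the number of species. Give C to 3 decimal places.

The web has S = 9 species and L = 17 feeding links.
C = L / S² = 17 / 81 = 0.2099 ≈ 0.210.

C = 0.210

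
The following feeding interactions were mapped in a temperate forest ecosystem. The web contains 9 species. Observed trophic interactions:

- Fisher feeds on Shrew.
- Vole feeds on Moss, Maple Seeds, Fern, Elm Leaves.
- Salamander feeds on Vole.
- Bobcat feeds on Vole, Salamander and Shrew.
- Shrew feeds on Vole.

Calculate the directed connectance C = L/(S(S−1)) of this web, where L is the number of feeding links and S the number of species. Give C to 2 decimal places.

The web has S = 9 species and L = 10 feeding links.
C = L / (S(S−1)) = 10 / 72 = 0.1389 ≈ 0.14.

C = 0.14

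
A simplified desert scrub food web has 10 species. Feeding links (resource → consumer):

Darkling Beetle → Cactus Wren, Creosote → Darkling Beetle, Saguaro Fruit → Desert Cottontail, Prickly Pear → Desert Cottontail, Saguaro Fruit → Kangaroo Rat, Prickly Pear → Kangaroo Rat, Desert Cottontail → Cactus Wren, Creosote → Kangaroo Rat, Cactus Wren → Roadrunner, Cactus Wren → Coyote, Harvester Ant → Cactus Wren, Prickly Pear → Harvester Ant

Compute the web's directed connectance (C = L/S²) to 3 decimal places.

The web has S = 10 species and L = 12 feeding links.
C = L / S² = 12 / 100 = 0.1200 ≈ 0.120.

C = 0.120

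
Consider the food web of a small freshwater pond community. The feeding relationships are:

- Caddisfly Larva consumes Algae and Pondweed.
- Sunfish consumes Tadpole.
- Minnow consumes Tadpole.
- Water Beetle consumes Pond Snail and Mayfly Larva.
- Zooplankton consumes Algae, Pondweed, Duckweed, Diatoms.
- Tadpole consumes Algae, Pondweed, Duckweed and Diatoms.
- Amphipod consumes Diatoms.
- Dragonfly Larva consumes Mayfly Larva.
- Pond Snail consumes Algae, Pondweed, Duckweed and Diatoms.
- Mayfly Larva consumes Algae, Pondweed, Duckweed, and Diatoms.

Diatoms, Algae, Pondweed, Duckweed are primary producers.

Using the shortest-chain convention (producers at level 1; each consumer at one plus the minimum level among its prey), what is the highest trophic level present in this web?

Producers (level 1): Diatoms, Algae, Pondweed, Duckweed.
Following each consumer down to its lowest-level prey: Diatoms → Tadpole → Sunfish (levels 1 through 3).
All prey of Sunfish (Tadpole 2) are at level 2 or above, so Sunfish is at level 1 + 2 = 3.
Every consumer has at least one prey at level 2 or below, so none exceeds level 3.

3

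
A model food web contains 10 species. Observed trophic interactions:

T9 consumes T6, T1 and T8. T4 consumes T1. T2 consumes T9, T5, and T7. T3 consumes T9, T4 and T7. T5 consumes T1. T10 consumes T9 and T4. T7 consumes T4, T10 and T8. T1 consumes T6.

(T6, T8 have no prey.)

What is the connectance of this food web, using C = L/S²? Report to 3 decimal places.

C = 0.170

The web has S = 10 species and L = 17 feeding links.
C = L / S² = 17 / 100 = 0.1700 ≈ 0.170.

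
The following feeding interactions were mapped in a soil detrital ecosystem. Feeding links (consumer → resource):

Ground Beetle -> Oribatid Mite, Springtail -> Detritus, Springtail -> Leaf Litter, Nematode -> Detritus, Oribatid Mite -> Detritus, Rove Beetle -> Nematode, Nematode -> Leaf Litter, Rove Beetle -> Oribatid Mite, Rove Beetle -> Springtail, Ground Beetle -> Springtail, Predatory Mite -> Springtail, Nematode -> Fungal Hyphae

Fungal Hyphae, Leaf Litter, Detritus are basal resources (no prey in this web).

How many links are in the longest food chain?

One longest chain: Fungal Hyphae → Nematode → Rove Beetle.
It has 3 species and 2 links.

2 links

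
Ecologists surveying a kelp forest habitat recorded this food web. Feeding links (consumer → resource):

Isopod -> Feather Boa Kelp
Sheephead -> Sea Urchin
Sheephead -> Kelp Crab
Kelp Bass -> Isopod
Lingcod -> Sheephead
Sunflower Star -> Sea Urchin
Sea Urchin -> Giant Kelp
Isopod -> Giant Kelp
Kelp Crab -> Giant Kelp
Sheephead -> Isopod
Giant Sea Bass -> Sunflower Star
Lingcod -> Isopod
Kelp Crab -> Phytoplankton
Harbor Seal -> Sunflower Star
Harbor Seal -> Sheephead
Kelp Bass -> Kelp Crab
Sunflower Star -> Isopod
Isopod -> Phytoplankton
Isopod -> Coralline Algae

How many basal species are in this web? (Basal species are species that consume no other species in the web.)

4

Basal species (no prey listed): Giant Kelp, Feather Boa Kelp, Phytoplankton, Coralline Algae.
Count: 4.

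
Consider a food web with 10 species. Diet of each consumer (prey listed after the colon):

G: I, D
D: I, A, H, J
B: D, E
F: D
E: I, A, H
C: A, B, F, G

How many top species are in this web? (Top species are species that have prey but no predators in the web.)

1

Top species (has prey, but nothing eats it): C.
Count: 1.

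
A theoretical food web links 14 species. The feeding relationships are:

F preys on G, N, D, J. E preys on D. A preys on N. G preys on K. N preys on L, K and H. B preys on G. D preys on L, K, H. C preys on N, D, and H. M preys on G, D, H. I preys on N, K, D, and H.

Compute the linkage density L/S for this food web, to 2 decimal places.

There are L = 24 links among S = 14 species.
L/S = 24/14 = 1.7143 ≈ 1.71.

L/S = 1.71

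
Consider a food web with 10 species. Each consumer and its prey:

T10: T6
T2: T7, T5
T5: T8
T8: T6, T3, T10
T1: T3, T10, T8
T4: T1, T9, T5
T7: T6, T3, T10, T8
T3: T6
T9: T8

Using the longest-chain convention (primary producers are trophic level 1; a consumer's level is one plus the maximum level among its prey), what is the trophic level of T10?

T6 is a producer → level 1.
T10 eats T6 → level 2.

Trophic level 2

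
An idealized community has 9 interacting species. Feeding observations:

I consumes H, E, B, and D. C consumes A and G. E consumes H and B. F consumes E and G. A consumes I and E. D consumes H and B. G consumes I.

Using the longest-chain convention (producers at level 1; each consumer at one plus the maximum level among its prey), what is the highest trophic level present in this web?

Producers (level 1): H, B.
H → E → I → G → F gives F level 5.
No species has a prey at level 5, so no species reaches level 6.

5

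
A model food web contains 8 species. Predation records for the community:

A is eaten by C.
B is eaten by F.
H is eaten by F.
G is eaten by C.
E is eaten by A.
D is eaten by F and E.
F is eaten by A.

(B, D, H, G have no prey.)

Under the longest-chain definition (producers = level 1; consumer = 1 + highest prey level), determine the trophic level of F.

Trophic level 2

B is a producer → level 1.
F eats B (level 1); other prey at levels: D 1, H 1 → level 2.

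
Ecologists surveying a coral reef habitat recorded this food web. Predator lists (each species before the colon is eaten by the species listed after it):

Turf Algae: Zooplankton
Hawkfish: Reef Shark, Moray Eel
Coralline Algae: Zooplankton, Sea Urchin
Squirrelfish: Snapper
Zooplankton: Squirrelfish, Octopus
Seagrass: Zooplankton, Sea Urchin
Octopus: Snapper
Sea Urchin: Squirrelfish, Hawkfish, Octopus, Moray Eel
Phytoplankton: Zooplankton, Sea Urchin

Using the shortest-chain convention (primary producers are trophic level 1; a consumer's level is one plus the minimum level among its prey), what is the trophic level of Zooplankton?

Turf Algae is a producer → level 1.
Zooplankton eats Turf Algae → level 2.

Trophic level 2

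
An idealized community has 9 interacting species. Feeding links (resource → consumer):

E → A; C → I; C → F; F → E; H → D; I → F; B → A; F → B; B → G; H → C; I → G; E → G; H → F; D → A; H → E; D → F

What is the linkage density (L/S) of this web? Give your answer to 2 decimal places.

There are L = 16 links among S = 9 species.
L/S = 16/9 = 1.7778 ≈ 1.78.

L/S = 1.78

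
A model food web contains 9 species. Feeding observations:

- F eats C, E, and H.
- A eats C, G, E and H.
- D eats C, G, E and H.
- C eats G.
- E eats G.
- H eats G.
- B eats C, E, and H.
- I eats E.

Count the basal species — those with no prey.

1

Basal species (no prey listed): G.
Count: 1.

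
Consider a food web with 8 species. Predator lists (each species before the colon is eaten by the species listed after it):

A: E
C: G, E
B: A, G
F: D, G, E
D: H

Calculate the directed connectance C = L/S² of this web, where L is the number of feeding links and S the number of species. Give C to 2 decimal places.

The web has S = 8 species and L = 9 feeding links.
C = L / S² = 9 / 64 = 0.1406 ≈ 0.14.

C = 0.14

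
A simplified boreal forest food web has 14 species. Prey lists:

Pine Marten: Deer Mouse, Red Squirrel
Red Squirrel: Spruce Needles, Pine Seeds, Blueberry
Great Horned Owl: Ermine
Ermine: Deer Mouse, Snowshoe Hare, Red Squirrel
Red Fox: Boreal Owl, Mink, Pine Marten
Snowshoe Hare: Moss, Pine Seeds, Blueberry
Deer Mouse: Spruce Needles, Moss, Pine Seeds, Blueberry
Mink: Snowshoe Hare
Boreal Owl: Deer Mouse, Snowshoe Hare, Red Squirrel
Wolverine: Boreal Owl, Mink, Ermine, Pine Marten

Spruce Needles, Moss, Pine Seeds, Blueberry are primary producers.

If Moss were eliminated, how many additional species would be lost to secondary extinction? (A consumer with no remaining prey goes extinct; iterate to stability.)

Remove Moss.
Every predator of it retains at least one other prey: Deer Mouse still has Spruce Needles, Pine Seeds, Blueberry; Snowshoe Hare still has Pine Seeds, Blueberry.
No consumer loses all prey, so no secondary extinctions occur.

0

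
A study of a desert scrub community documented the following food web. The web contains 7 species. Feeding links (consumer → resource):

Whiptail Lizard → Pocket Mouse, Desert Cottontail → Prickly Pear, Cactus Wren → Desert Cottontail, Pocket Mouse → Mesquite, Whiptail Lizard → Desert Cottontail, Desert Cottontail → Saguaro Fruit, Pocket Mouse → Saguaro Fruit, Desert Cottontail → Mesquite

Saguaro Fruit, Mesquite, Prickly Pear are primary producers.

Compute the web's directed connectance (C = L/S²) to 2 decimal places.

C = 0.16

The web has S = 7 species and L = 8 feeding links.
C = L / S² = 8 / 49 = 0.1633 ≈ 0.16.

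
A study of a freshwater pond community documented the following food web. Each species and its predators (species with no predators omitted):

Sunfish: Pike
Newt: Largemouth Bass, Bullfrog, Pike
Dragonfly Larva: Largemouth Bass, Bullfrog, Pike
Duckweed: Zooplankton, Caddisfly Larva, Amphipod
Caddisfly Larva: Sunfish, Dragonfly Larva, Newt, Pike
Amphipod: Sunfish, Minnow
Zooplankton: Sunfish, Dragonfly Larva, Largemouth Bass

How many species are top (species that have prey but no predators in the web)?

Top species (has prey, but nothing eats it): Minnow, Largemouth Bass, Bullfrog, Pike.
Count: 4.

4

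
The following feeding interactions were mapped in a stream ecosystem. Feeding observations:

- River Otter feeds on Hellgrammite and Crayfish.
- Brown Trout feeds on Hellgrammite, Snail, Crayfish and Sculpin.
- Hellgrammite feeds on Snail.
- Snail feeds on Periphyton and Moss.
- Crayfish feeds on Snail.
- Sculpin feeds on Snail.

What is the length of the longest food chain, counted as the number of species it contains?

One longest chain: Moss → Snail → Crayfish → River Otter.
It has 4 species and 3 links.

4 species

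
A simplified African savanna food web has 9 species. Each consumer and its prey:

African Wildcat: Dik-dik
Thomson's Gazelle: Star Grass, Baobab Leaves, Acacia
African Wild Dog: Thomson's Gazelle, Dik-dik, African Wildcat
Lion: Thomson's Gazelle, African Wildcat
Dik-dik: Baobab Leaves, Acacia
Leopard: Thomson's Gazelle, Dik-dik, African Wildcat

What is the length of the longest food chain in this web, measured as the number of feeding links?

3 links

One longest chain: Baobab Leaves → Dik-dik → African Wildcat → African Wild Dog.
It has 4 species and 3 links.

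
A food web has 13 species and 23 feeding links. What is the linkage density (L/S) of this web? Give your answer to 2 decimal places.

There are L = 23 links among S = 13 species.
L/S = 23/13 = 1.7692 ≈ 1.77.

L/S = 1.77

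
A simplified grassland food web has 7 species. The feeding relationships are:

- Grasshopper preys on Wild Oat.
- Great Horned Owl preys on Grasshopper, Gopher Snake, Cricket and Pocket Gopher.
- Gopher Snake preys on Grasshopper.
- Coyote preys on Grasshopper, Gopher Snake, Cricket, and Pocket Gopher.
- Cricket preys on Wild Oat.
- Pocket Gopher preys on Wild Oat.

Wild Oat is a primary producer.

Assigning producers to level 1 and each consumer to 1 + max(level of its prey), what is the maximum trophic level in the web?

Producers (level 1): Wild Oat.
Wild Oat → Grasshopper → Gopher Snake → Coyote gives Coyote level 4.
No species has a prey at level 4, so no species reaches level 5.

4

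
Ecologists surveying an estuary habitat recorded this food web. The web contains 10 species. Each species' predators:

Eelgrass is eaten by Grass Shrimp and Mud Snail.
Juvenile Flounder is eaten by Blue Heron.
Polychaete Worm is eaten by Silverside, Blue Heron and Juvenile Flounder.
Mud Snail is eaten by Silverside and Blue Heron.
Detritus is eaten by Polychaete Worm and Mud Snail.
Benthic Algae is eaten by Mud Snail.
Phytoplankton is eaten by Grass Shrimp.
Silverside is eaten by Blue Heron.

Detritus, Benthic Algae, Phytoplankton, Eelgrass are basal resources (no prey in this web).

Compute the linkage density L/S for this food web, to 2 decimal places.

There are L = 13 links among S = 10 species.
L/S = 13/10 = 1.3000 ≈ 1.30.

L/S = 1.30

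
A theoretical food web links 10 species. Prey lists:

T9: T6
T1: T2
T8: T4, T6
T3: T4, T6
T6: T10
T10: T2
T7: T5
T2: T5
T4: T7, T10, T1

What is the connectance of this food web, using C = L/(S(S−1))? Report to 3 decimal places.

The web has S = 10 species and L = 13 feeding links.
C = L / (S(S−1)) = 13 / 90 = 0.1444 ≈ 0.144.

C = 0.144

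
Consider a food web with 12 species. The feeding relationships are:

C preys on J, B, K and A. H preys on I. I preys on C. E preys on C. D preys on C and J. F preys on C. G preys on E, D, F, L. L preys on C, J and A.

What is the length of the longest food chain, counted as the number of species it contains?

One longest chain: A → C → I → H.
It has 4 species and 3 links.

4 species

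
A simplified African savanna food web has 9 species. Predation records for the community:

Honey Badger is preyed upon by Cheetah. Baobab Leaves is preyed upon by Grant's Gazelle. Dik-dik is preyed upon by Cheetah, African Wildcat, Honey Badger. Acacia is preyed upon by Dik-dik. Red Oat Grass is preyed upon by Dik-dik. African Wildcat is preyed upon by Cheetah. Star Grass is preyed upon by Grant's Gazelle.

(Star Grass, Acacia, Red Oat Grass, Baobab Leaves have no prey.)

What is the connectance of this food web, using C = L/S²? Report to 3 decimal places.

C = 0.111

The web has S = 9 species and L = 9 feeding links.
C = L / S² = 9 / 81 = 0.1111 ≈ 0.111.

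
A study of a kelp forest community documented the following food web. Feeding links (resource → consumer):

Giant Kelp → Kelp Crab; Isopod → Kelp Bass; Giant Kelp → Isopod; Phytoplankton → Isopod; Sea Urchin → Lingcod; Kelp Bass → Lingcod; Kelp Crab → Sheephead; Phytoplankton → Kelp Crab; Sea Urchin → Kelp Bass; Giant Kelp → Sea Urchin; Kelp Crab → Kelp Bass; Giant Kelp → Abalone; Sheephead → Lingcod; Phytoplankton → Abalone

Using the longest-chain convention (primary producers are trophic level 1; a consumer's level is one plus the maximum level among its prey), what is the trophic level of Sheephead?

Trophic level 3

Giant Kelp is a producer → level 1.
Kelp Crab eats Giant Kelp (level 1); other prey at levels: Phytoplankton 1 → level 2.
Sheephead eats Kelp Crab → level 3.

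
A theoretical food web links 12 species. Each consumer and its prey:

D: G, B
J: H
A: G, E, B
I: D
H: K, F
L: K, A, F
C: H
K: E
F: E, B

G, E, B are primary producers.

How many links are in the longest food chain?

3 links

One longest chain: E → K → H → C.
It has 4 species and 3 links.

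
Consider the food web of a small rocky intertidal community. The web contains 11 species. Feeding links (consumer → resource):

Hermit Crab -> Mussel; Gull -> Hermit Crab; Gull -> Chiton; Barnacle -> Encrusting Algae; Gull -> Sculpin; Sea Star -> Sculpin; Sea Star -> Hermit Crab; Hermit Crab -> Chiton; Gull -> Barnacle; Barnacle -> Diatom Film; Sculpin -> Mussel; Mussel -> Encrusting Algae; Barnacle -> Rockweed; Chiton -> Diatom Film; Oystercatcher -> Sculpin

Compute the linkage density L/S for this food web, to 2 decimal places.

L/S = 1.36

There are L = 15 links among S = 11 species.
L/S = 15/11 = 1.3636 ≈ 1.36.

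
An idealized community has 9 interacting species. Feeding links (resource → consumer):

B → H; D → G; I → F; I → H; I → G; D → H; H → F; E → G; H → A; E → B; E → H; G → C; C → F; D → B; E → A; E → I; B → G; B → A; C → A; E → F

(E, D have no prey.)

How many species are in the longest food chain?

5 species

One longest chain: E → B → G → C → F.
It has 5 species and 4 links.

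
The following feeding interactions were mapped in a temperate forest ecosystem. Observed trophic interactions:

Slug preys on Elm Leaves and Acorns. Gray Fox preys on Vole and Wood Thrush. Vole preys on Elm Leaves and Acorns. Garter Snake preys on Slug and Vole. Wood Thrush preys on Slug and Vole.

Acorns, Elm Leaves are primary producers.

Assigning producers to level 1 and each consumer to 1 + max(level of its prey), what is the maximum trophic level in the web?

Producers (level 1): Acorns, Elm Leaves.
Acorns → Vole → Wood Thrush → Gray Fox gives Gray Fox level 4.
No species has a prey at level 4, so no species reaches level 5.

4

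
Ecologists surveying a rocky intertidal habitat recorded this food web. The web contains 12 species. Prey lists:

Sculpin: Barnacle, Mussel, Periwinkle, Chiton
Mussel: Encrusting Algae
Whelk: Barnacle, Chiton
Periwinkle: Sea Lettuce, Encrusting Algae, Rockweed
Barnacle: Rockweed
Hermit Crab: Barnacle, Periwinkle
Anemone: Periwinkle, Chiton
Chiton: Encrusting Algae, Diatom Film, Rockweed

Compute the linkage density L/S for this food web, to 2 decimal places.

L/S = 1.50

There are L = 18 links among S = 12 species.
L/S = 18/12 = 1.5000 ≈ 1.50.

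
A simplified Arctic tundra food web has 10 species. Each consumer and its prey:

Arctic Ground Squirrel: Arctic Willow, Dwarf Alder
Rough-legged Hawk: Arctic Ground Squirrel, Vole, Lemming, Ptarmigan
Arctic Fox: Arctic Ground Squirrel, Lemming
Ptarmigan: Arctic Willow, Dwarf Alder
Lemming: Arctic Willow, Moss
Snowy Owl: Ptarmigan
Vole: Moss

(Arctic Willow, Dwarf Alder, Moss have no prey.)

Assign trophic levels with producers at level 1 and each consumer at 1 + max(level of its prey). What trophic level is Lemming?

Arctic Willow is a producer → level 1.
Lemming eats Arctic Willow (level 1); other prey at levels: Moss 1 → level 2.

Trophic level 2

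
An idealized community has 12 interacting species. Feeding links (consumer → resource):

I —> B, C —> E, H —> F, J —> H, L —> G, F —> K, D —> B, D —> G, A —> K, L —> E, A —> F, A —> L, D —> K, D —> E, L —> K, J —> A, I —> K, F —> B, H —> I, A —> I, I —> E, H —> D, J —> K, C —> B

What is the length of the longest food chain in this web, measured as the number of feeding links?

3 links

One longest chain: E → I → H → J.
It has 4 species and 3 links.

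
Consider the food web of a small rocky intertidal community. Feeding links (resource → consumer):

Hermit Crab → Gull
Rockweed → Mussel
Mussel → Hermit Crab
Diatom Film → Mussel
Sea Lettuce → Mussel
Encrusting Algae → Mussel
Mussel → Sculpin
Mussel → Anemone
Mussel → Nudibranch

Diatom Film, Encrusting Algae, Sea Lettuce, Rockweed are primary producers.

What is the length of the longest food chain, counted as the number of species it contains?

One longest chain: Diatom Film → Mussel → Hermit Crab → Gull.
It has 4 species and 3 links.

4 species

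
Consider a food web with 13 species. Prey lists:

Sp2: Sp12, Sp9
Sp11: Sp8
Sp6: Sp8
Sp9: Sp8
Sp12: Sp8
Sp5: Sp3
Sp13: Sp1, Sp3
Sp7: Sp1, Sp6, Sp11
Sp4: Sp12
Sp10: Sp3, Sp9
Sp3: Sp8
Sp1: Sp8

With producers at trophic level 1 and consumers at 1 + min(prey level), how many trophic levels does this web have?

Producers (level 1): Sp8.
Following each consumer down to its lowest-level prey: Sp8 → Sp1 → Sp13 (levels 1 through 3).
All prey of Sp13 (Sp1 2, Sp3 2) are at level 2 or above, so Sp13 is at level 1 + 2 = 3.
Every consumer has at least one prey at level 2 or below, so none exceeds level 3.

3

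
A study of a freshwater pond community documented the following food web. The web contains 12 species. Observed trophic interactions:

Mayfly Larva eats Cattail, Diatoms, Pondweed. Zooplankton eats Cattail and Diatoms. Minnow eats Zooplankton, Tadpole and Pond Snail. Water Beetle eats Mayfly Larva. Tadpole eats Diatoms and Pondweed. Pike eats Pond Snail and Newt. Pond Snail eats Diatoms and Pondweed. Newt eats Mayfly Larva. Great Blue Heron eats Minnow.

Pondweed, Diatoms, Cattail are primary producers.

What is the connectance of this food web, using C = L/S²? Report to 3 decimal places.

C = 0.118

The web has S = 12 species and L = 17 feeding links.
C = L / S² = 17 / 144 = 0.1181 ≈ 0.118.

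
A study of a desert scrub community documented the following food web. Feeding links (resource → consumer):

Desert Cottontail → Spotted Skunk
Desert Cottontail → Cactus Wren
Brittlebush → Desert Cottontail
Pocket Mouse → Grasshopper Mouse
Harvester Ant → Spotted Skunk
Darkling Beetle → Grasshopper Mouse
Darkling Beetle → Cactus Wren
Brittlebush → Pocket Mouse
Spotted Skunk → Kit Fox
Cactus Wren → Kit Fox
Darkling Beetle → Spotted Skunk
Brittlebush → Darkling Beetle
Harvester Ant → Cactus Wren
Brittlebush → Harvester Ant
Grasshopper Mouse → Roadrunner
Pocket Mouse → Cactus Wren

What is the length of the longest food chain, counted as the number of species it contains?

One longest chain: Brittlebush → Pocket Mouse → Grasshopper Mouse → Roadrunner.
It has 4 species and 3 links.

4 species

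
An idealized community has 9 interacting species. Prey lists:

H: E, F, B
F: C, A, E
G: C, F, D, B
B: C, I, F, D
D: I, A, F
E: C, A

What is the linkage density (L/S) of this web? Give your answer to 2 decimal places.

There are L = 19 links among S = 9 species.
L/S = 19/9 = 2.1111 ≈ 2.11.

L/S = 2.11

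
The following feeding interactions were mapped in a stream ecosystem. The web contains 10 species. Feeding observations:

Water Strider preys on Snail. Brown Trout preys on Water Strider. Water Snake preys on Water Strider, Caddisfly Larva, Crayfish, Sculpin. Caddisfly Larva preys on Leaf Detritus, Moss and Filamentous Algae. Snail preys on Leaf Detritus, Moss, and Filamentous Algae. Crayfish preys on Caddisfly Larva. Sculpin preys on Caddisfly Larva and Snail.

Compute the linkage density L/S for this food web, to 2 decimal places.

There are L = 15 links among S = 10 species.
L/S = 15/10 = 1.5000 ≈ 1.50.

L/S = 1.50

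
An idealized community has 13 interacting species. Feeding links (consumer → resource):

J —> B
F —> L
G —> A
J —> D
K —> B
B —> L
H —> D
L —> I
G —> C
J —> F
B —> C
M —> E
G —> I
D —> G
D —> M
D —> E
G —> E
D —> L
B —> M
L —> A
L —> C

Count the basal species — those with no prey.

Basal species (no prey listed): E, C, I, A.
Count: 4.

4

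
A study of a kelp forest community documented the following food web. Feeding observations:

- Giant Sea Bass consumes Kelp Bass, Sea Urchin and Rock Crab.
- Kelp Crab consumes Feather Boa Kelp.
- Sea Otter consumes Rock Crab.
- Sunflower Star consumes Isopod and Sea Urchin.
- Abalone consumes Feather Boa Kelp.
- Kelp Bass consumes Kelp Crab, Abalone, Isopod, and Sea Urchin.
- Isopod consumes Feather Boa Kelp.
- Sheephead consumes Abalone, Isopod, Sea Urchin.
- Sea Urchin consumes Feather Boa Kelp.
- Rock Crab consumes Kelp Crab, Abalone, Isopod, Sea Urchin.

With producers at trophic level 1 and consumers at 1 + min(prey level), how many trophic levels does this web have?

Producers (level 1): Feather Boa Kelp.
Following each consumer down to its lowest-level prey: Feather Boa Kelp → Abalone → Rock Crab → Sea Otter (levels 1 through 4).
All prey of Sea Otter (Rock Crab 3) are at level 3 or above, so Sea Otter is at level 1 + 3 = 4.
Every consumer has at least one prey at level 3 or below, so none exceeds level 4.

4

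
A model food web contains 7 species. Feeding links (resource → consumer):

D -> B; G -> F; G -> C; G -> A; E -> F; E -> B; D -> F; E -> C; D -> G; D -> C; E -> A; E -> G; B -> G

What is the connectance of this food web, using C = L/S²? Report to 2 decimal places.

C = 0.27

The web has S = 7 species and L = 13 feeding links.
C = L / S² = 13 / 49 = 0.2653 ≈ 0.27.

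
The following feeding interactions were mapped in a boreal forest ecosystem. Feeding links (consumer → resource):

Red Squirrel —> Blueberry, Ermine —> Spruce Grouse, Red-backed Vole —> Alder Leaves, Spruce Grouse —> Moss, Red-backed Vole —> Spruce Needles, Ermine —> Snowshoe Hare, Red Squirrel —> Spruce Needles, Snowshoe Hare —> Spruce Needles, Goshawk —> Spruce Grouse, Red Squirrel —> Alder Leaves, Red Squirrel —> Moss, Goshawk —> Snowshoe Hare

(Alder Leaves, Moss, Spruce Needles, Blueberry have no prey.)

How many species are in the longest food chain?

One longest chain: Moss → Spruce Grouse → Goshawk.
It has 3 species and 2 links.

3 species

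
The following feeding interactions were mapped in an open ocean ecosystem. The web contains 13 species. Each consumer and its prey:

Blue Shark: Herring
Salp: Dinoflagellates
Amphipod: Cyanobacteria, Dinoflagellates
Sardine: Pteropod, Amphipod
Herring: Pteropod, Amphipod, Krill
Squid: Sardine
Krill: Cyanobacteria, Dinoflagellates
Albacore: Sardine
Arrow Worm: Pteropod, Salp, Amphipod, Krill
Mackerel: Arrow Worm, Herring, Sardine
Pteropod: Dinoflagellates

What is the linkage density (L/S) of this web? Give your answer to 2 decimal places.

There are L = 21 links among S = 13 species.
L/S = 21/13 = 1.6154 ≈ 1.62.

L/S = 1.62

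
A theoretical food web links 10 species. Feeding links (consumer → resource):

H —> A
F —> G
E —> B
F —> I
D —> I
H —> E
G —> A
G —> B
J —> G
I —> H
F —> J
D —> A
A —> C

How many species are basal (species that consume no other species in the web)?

Basal species (no prey listed): B, C.
Count: 2.

2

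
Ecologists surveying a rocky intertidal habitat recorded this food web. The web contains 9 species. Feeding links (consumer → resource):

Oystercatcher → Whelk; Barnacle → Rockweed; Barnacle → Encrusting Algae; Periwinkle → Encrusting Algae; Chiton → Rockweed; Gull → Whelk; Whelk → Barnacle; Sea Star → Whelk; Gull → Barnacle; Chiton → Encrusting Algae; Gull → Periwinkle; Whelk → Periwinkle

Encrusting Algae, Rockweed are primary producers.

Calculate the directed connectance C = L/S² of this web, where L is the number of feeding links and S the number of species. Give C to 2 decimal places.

The web has S = 9 species and L = 12 feeding links.
C = L / S² = 12 / 81 = 0.1481 ≈ 0.15.

C = 0.15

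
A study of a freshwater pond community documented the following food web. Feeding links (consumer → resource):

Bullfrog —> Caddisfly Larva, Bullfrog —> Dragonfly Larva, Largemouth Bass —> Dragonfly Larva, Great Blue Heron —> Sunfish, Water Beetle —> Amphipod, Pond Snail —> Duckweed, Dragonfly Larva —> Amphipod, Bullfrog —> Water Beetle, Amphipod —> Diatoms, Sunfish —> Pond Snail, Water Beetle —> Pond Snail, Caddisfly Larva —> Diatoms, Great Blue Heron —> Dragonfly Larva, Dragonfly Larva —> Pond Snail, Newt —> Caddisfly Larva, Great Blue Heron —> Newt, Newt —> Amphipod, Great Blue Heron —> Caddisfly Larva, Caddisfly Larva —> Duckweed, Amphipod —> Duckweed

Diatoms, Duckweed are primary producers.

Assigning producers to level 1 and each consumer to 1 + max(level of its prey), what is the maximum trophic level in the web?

4

Producers (level 1): Diatoms, Duckweed.
Duckweed → Pond Snail → Sunfish → Great Blue Heron gives Great Blue Heron level 4.
No species has a prey at level 4, so no species reaches level 5.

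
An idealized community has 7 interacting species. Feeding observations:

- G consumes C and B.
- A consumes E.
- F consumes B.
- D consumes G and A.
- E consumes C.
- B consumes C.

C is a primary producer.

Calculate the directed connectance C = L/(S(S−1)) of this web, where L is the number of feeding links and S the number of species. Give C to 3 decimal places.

C = 0.190

The web has S = 7 species and L = 8 feeding links.
C = L / (S(S−1)) = 8 / 42 = 0.1905 ≈ 0.190.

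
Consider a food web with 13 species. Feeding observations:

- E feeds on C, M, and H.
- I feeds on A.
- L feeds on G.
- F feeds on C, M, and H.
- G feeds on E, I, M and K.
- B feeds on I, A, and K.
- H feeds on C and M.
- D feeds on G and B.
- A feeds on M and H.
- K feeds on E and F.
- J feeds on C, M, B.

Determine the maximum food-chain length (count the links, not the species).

One longest chain: M → H → F → K → G → L.
It has 6 species and 5 links.

5 links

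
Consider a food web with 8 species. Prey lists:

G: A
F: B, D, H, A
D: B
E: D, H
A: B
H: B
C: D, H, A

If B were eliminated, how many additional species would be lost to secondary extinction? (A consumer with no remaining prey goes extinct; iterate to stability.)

Remove B.
Round 1: D (all prey gone), H (all prey gone), A (all prey gone) → extinct.
Round 2: F (all prey gone), E (all prey gone), G (all prey gone), C (all prey gone) → extinct.
No further losses. Total secondary extinctions: 7.

7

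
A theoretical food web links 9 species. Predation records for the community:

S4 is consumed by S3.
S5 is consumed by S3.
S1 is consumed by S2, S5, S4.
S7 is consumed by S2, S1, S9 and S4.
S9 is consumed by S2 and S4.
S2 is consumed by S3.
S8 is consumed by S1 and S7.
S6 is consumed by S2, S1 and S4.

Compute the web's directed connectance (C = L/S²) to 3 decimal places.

The web has S = 9 species and L = 17 feeding links.
C = L / S² = 17 / 81 = 0.2099 ≈ 0.210.

C = 0.210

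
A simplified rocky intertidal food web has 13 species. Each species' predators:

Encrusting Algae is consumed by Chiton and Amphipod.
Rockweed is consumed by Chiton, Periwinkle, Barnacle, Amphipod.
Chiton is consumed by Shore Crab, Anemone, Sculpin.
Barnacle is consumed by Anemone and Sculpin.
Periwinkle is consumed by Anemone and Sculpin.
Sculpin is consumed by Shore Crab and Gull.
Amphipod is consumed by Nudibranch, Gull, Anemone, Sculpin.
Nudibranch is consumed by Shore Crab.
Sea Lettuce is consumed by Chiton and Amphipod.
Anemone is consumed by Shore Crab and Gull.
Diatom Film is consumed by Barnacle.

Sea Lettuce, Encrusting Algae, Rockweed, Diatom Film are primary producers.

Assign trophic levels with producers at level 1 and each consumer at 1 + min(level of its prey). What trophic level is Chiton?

Trophic level 2

Sea Lettuce is a producer → level 1.
Chiton eats Sea Lettuce → level 2.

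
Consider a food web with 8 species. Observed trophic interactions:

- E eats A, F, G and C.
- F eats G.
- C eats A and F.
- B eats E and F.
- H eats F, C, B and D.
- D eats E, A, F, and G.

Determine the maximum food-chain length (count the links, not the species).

5 links

One longest chain: G → F → C → E → D → H.
It has 6 species and 5 links.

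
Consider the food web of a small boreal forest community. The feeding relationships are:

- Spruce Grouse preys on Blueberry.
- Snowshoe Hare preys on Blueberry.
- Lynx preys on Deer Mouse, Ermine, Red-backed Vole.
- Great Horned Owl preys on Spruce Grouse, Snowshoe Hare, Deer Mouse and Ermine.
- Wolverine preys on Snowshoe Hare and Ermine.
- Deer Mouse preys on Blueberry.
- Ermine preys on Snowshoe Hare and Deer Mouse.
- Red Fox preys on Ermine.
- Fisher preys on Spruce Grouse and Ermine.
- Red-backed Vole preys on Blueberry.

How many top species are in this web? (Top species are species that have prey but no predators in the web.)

Top species (has prey, but nothing eats it): Great Horned Owl, Red Fox, Wolverine, Fisher, Lynx.
Count: 5.

5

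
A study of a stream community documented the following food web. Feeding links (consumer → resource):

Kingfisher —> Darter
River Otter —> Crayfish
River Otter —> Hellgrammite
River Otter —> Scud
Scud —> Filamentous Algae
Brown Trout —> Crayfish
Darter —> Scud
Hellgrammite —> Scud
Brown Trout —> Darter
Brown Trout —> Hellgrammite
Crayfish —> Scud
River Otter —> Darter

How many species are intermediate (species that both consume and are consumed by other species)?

Intermediate species (has both prey and predators): Scud, Hellgrammite, Darter, Crayfish.
Count: 4.

4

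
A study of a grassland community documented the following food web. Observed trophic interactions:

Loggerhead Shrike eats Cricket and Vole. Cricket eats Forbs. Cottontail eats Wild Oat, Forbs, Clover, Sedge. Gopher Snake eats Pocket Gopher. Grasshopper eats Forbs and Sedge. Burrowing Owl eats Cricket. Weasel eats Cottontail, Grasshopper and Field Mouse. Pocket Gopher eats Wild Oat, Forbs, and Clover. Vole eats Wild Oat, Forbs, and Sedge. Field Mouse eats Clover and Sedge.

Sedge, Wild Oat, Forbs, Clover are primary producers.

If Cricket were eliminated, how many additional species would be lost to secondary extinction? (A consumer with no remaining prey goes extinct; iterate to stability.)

Remove Cricket.
Round 1: Burrowing Owl (all prey gone) → extinct.
No further losses. Total secondary extinctions: 1.

1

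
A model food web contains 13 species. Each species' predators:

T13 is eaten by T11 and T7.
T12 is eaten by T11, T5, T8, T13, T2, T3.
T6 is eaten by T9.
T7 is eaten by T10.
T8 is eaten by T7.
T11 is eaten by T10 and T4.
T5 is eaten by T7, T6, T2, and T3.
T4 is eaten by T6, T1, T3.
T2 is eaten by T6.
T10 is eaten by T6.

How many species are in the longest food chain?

6 species

One longest chain: T12 → T13 → T11 → T10 → T6 → T9.
It has 6 species and 5 links.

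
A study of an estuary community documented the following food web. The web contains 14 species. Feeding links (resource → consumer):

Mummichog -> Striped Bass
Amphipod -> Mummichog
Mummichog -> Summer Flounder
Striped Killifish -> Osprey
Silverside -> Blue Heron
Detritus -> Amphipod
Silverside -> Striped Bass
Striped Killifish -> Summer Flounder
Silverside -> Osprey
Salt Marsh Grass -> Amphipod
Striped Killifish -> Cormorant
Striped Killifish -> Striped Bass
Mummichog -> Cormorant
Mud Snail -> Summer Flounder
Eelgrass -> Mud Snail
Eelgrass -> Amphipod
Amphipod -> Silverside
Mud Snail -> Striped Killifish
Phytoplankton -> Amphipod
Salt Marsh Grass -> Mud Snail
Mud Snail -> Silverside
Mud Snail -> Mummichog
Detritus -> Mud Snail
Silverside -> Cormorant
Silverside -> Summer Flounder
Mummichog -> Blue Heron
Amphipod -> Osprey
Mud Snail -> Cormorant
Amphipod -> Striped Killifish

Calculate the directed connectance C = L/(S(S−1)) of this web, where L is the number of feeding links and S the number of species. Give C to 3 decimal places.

C = 0.159

The web has S = 14 species and L = 29 feeding links.
C = L / (S(S−1)) = 29 / 182 = 0.1593 ≈ 0.159.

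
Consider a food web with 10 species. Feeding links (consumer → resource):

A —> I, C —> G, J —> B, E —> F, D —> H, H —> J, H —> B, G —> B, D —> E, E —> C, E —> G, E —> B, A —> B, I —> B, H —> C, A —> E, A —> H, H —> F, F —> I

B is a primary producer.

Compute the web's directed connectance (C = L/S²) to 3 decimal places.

C = 0.190

The web has S = 10 species and L = 19 feeding links.
C = L / S² = 19 / 100 = 0.1900 ≈ 0.190.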